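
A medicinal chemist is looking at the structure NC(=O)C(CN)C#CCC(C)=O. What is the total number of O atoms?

Scan the SMILES for O atoms (remember two-letter symbols like Cl and Br are single atoms).
Oxygen count: 2.

2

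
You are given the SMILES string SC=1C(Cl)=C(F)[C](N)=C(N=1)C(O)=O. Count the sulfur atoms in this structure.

1

Scan the SMILES for S atoms (remember two-letter symbols like Cl and Br are single atoms).
Sulfur count: 1.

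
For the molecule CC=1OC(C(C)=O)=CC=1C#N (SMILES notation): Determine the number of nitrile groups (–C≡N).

1

The nitrile motif appears at heavy-atom position 10 in the SMILES.
Other groups present: 1 ketone.
Nitrile count: 1.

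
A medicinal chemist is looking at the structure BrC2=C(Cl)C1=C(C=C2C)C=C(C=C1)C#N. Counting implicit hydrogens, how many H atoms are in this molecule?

7

Walk through each heavy atom and fill implicit hydrogens from standard valence (C 4, N 3, O 2, S 2, halogen 1):
  atom 1: Br (halogen, monovalent) → 0 H
  atom 2: C, bond orders sum to 4 (valence 4) → 0 H
  atom 3: C, bond orders sum to 4 (valence 4) → 0 H
  atom 4: Cl (halogen, monovalent) → 0 H
  atom 5: C, bond orders sum to 4 (valence 4) → 0 H
  atom 6: C, bond orders sum to 4 (valence 4) → 0 H
  atom 7: C, bond orders sum to 3 (valence 4) → 1 H
  atom 8: C, bond orders sum to 4 (valence 4) → 0 H
  atom 9: C, bond orders sum to 1 (valence 4) → 3 H
  atom 10: C, bond orders sum to 3 (valence 4) → 1 H
  atom 11: C, bond orders sum to 4 (valence 4) → 0 H
  atom 12: C, bond orders sum to 3 (valence 4) → 1 H
  atom 13: C, bond orders sum to 3 (valence 4) → 1 H
  atom 14: C, bond orders sum to 4 (valence 4) → 0 H
  atom 15: N, bond orders sum to 3 (valence 3) → 0 H
Total hydrogens: 7.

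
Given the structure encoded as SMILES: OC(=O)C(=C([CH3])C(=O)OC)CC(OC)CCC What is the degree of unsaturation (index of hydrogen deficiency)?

3

Degree of unsaturation = (number of rings) + (number of π bonds).
Ring closures in the SMILES: 0.
π bonds: 3 double bonds (each 1 DoU) → 3 DoU from unsaturation.
Total DoU = 0 + 3 = 3.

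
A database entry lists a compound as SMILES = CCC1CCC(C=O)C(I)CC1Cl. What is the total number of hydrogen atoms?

Walk through each heavy atom and fill implicit hydrogens from standard valence (C 4, N 3, O 2, S 2, halogen 1):
  atom 1: C, bond orders sum to 1 (valence 4) → 3 H
  atom 2: C, bond orders sum to 2 (valence 4) → 2 H
  atom 3: C, bond orders sum to 3 (valence 4) → 1 H
  atom 4: C, bond orders sum to 2 (valence 4) → 2 H
  atom 5: C, bond orders sum to 2 (valence 4) → 2 H
  atom 6: C, bond orders sum to 3 (valence 4) → 1 H
  atom 7: C, bond orders sum to 3 (valence 4) → 1 H
  atom 8: O, bond orders sum to 2 (valence 2) → 0 H
  atom 9: C, bond orders sum to 3 (valence 4) → 1 H
  atom 10: I (halogen, monovalent) → 0 H
  atom 11: C, bond orders sum to 2 (valence 4) → 2 H
  atom 12: C, bond orders sum to 3 (valence 4) → 1 H
  atom 13: Cl (halogen, monovalent) → 0 H
Total hydrogens: 16.

16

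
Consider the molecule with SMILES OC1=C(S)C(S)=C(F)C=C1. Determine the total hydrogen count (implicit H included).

5

Walk through each heavy atom and fill implicit hydrogens from standard valence (C 4, N 3, O 2, S 2, halogen 1):
  atom 1: O, bond orders sum to 1 (valence 2) → 1 H
  atom 2: C, bond orders sum to 4 (valence 4) → 0 H
  atom 3: C, bond orders sum to 4 (valence 4) → 0 H
  atom 4: S, bond orders sum to 1 (valence 2) → 1 H
  atom 5: C, bond orders sum to 4 (valence 4) → 0 H
  atom 6: S, bond orders sum to 1 (valence 2) → 1 H
  atom 7: C, bond orders sum to 4 (valence 4) → 0 H
  atom 8: F (halogen, monovalent) → 0 H
  atom 9: C, bond orders sum to 3 (valence 4) → 1 H
  atom 10: C, bond orders sum to 3 (valence 4) → 1 H
Total hydrogens: 5.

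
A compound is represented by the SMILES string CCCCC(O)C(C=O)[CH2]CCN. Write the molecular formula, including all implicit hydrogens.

C10H21NO2

Walk through each heavy atom and fill implicit hydrogens from standard valence (C 4, N 3, O 2, S 2, halogen 1):
  atom 1: C, bond orders sum to 1 (valence 4) → 3 H
  atom 2: C, bond orders sum to 2 (valence 4) → 2 H
  atom 3: C, bond orders sum to 2 (valence 4) → 2 H
  atom 4: C, bond orders sum to 2 (valence 4) → 2 H
  atom 5: C, bond orders sum to 3 (valence 4) → 1 H
  atom 6: O, bond orders sum to 1 (valence 2) → 1 H
  atom 7: C, bond orders sum to 3 (valence 4) → 1 H
  atom 8: C, bond orders sum to 3 (valence 4) → 1 H
  atom 9: O, bond orders sum to 2 (valence 2) → 0 H
  atom 10: C with explicit H count 2
  atom 11: C, bond orders sum to 2 (valence 4) → 2 H
  atom 12: C, bond orders sum to 2 (valence 4) → 2 H
  atom 13: N, bond orders sum to 1 (valence 3) → 2 H
Totals → C:10, H:21, N:1, O:2.
In Hill order: C10H21NO2.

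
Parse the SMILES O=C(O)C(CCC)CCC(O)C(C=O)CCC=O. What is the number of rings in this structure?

0

In SMILES, each pair of matching ring-closure digits denotes one ring-closing bond; the number of such bonds equals the number of independent rings.
Ring-closure bonds here: 0.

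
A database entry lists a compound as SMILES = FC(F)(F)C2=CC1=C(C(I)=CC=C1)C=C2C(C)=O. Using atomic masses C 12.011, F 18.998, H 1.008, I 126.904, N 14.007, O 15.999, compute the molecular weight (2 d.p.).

364.10 g/mol

First, the molecular formula is C13H8F3IO (counting implicit H from valence).
  C: 13 × 12.011 = 156.143
  F: 3 × 18.998 = 56.994
  H: 8 × 1.008 = 8.064
  I: 1 × 126.904 = 126.904
  O: 1 × 15.999 = 15.999
Sum: 13×12.011 + 3×18.998 + 8×1.008 + 1×126.904 + 1×15.999 = 364.104 → 364.10 g/mol.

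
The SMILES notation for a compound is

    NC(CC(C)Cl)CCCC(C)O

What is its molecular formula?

Walk through each heavy atom and fill implicit hydrogens from standard valence (C 4, N 3, O 2, S 2, halogen 1):
  atom 1: N, bond orders sum to 1 (valence 3) → 2 H
  atom 2: C, bond orders sum to 3 (valence 4) → 1 H
  atom 3: C, bond orders sum to 2 (valence 4) → 2 H
  atom 4: C, bond orders sum to 3 (valence 4) → 1 H
  atom 5: C, bond orders sum to 1 (valence 4) → 3 H
  atom 6: Cl (halogen, monovalent) → 0 H
  atom 7: C, bond orders sum to 2 (valence 4) → 2 H
  atom 8: C, bond orders sum to 2 (valence 4) → 2 H
  atom 9: C, bond orders sum to 2 (valence 4) → 2 H
  atom 10: C, bond orders sum to 3 (valence 4) → 1 H
  atom 11: C, bond orders sum to 1 (valence 4) → 3 H
  atom 12: O, bond orders sum to 1 (valence 2) → 1 H
Totals → C:9, H:20, Cl:1, N:1, O:1.
In Hill order: C9H20ClNO.

C9H20ClNO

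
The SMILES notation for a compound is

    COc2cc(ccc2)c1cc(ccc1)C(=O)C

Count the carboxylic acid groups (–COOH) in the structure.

Scan the SMILES for the carboxylic acid motif — none present.
Groups that are present: 1 ether, 1 ketone.

0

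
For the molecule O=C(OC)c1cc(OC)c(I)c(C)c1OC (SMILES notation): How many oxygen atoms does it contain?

Scan the SMILES for O atoms (remember two-letter symbols like Cl and Br are single atoms).
Oxygen count: 4.

4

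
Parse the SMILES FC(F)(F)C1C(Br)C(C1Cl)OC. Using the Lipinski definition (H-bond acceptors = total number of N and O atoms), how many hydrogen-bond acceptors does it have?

N atoms: 0; O atoms: 1.
Lipinski HBA = 0 + 1 = 1.

1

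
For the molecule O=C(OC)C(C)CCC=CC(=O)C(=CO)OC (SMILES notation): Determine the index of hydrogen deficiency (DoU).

4

Degree of unsaturation = (number of rings) + (number of π bonds).
Ring closures in the SMILES: 0.
π bonds: 4 double bonds (each 1 DoU) → 4 DoU from unsaturation.
Total DoU = 0 + 4 = 4.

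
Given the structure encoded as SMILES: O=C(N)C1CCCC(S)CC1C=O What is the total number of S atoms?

Scan the SMILES for S atoms (remember two-letter symbols like Cl and Br are single atoms).
Sulfur count: 1.

1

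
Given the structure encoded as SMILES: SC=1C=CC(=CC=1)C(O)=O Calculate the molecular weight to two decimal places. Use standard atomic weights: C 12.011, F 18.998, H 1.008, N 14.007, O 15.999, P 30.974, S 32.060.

First, the molecular formula is C7H6O2S (counting implicit H from valence).
  C: 7 × 12.011 = 84.077
  H: 6 × 1.008 = 6.048
  O: 2 × 15.999 = 31.998
  S: 1 × 32.060 = 32.060
Sum: 7×12.011 + 6×1.008 + 2×15.999 + 1×32.060 = 154.183 → 154.18 g/mol.

154.18 g/mol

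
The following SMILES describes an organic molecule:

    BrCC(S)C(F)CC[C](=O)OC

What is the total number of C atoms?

7

Count every carbon token in the SMILES (each C, including those in ring-closure positions and inside branches).
Carbon count: 7.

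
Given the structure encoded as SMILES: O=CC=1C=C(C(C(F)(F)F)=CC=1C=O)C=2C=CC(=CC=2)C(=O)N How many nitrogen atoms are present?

1

Scan the SMILES for N atoms (remember two-letter symbols like Cl and Br are single atoms).
Nitrogen count: 1.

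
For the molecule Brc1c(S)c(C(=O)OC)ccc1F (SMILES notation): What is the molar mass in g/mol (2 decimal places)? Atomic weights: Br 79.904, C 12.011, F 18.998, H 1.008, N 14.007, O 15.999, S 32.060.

First, the molecular formula is C8H6BrFO2S (counting implicit H from valence).
  Br: 1 × 79.904 = 79.904
  C: 8 × 12.011 = 96.088
  F: 1 × 18.998 = 18.998
  H: 6 × 1.008 = 6.048
  O: 2 × 15.999 = 31.998
  S: 1 × 32.060 = 32.060
Sum: 1×79.904 + 8×12.011 + 1×18.998 + 6×1.008 + 2×15.999 + 1×32.060 = 265.096 → 265.10 g/mol.

265.10 g/mol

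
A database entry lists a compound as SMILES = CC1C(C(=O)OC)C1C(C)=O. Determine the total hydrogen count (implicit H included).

12

Walk through each heavy atom and fill implicit hydrogens from standard valence (C 4, N 3, O 2, S 2, halogen 1):
  atom 1: C, bond orders sum to 1 (valence 4) → 3 H
  atom 2: C, bond orders sum to 3 (valence 4) → 1 H
  atom 3: C, bond orders sum to 3 (valence 4) → 1 H
  atom 4: C, bond orders sum to 4 (valence 4) → 0 H
  atom 5: O, bond orders sum to 2 (valence 2) → 0 H
  atom 6: O, bond orders sum to 2 (valence 2) → 0 H
  atom 7: C, bond orders sum to 1 (valence 4) → 3 H
  atom 8: C, bond orders sum to 3 (valence 4) → 1 H
  atom 9: C, bond orders sum to 4 (valence 4) → 0 H
  atom 10: C, bond orders sum to 1 (valence 4) → 3 H
  atom 11: O, bond orders sum to 2 (valence 2) → 0 H
Total hydrogens: 12.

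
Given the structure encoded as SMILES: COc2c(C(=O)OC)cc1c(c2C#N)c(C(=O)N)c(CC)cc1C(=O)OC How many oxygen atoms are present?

6

Scan the SMILES for O atoms (remember two-letter symbols like Cl and Br are single atoms).
Oxygen count: 6.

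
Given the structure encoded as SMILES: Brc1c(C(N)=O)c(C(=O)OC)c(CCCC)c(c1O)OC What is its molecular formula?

Walk through each heavy atom and fill implicit hydrogens from standard valence (C 4, N 3, O 2, S 2, halogen 1); for lowercase aromatic atoms, an aromatic c carries 1 H when it has two neighbours and 0 H with three, and aromatic n carries 0 H:
  atom 1: Br (halogen, monovalent) → 0 H
  atom 2: aromatic c, 3 neighbours → 0 H
  atom 3: aromatic c, 3 neighbours → 0 H
  atom 4: C, bond orders sum to 4 (valence 4) → 0 H
  atom 5: N, bond orders sum to 1 (valence 3) → 2 H
  atom 6: O, bond orders sum to 2 (valence 2) → 0 H
  atom 7: aromatic c, 3 neighbours → 0 H
  atom 8: C, bond orders sum to 4 (valence 4) → 0 H
  atom 9: O, bond orders sum to 2 (valence 2) → 0 H
  atom 10: O, bond orders sum to 2 (valence 2) → 0 H
  atom 11: C, bond orders sum to 1 (valence 4) → 3 H
  atom 12: aromatic c, 3 neighbours → 0 H
  atom 13: C, bond orders sum to 2 (valence 4) → 2 H
  atom 14: C, bond orders sum to 2 (valence 4) → 2 H
  atom 15: C, bond orders sum to 2 (valence 4) → 2 H
  atom 16: C, bond orders sum to 1 (valence 4) → 3 H
  atom 17: aromatic c, 3 neighbours → 0 H
  atom 18: aromatic c, 3 neighbours → 0 H
  atom 19: O, bond orders sum to 1 (valence 2) → 1 H
  atom 20: O, bond orders sum to 2 (valence 2) → 0 H
  atom 21: C, bond orders sum to 1 (valence 4) → 3 H
Totals → C:14, H:18, Br:1, N:1, O:5.
In Hill order: C14H18BrNO5.

C14H18BrNO5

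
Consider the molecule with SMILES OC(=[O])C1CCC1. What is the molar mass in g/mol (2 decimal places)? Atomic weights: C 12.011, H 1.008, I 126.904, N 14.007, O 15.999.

First, the molecular formula is C5H8O2 (counting implicit H from valence).
  C: 5 × 12.011 = 60.055
  H: 8 × 1.008 = 8.064
  O: 2 × 15.999 = 31.998
Sum: 5×12.011 + 8×1.008 + 2×15.999 = 100.117 → 100.12 g/mol.

100.12 g/mol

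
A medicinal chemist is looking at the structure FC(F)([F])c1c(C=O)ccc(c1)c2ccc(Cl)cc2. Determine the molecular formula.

Walk through each heavy atom and fill implicit hydrogens from standard valence (C 4, N 3, O 2, S 2, halogen 1); for lowercase aromatic atoms, an aromatic c carries 1 H when it has two neighbours and 0 H with three, and aromatic n carries 0 H:
  atom 1: F (halogen, monovalent) → 0 H
  atom 2: C, bond orders sum to 4 (valence 4) → 0 H
  atom 3: F (halogen, monovalent) → 0 H
  atom 4: F with explicit H count 0
  atom 5: aromatic c, 3 neighbours → 0 H
  atom 6: aromatic c, 3 neighbours → 0 H
  atom 7: C, bond orders sum to 3 (valence 4) → 1 H
  atom 8: O, bond orders sum to 2 (valence 2) → 0 H
  atom 9: aromatic c, 2 neighbours → 1 H
  atom 10: aromatic c, 2 neighbours → 1 H
  atom 11: aromatic c, 3 neighbours → 0 H
  atom 12: aromatic c, 2 neighbours → 1 H
  atom 13: aromatic c, 3 neighbours → 0 H
  atom 14: aromatic c, 2 neighbours → 1 H
  atom 15: aromatic c, 2 neighbours → 1 H
  atom 16: aromatic c, 3 neighbours → 0 H
  atom 17: Cl (halogen, monovalent) → 0 H
  atom 18: aromatic c, 2 neighbours → 1 H
  atom 19: aromatic c, 2 neighbours → 1 H
Totals → C:14, H:8, Cl:1, F:3, O:1.
In Hill order: C14H8ClF3O.

C14H8ClF3O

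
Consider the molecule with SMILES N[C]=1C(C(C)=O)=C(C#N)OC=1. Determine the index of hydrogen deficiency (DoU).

6

Molecular formula: C7H6N2O2.
DoU = (2C + 2 + N − H − X) / 2, where X is the halogen count and O/S are ignored.
    = (2·7 + 2 + 2 − 6 − 0) / 2 = 12 / 2 = 6.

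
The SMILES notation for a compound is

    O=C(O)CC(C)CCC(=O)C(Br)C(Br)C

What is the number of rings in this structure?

In SMILES, each pair of matching ring-closure digits denotes one ring-closing bond; the number of such bonds equals the number of independent rings.
Ring-closure bonds here: 0.

0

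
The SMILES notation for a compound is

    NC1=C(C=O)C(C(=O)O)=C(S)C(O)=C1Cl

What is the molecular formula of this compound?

Walk through each heavy atom and fill implicit hydrogens from standard valence (C 4, N 3, O 2, S 2, halogen 1):
  atom 1: N, bond orders sum to 1 (valence 3) → 2 H
  atom 2: C, bond orders sum to 4 (valence 4) → 0 H
  atom 3: C, bond orders sum to 4 (valence 4) → 0 H
  atom 4: C, bond orders sum to 3 (valence 4) → 1 H
  atom 5: O, bond orders sum to 2 (valence 2) → 0 H
  atom 6: C, bond orders sum to 4 (valence 4) → 0 H
  atom 7: C, bond orders sum to 4 (valence 4) → 0 H
  atom 8: O, bond orders sum to 2 (valence 2) → 0 H
  atom 9: O, bond orders sum to 1 (valence 2) → 1 H
  atom 10: C, bond orders sum to 4 (valence 4) → 0 H
  atom 11: S, bond orders sum to 1 (valence 2) → 1 H
  atom 12: C, bond orders sum to 4 (valence 4) → 0 H
  atom 13: O, bond orders sum to 1 (valence 2) → 1 H
  atom 14: C, bond orders sum to 4 (valence 4) → 0 H
  atom 15: Cl (halogen, monovalent) → 0 H
Totals → C:8, H:6, Cl:1, N:1, O:4, S:1.

C8H6ClNO4S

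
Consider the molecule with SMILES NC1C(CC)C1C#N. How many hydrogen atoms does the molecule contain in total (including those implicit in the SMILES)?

10

Walk through each heavy atom and fill implicit hydrogens from standard valence (C 4, N 3, O 2, S 2, halogen 1):
  atom 1: N, bond orders sum to 1 (valence 3) → 2 H
  atom 2: C, bond orders sum to 3 (valence 4) → 1 H
  atom 3: C, bond orders sum to 3 (valence 4) → 1 H
  atom 4: C, bond orders sum to 2 (valence 4) → 2 H
  atom 5: C, bond orders sum to 1 (valence 4) → 3 H
  atom 6: C, bond orders sum to 3 (valence 4) → 1 H
  atom 7: C, bond orders sum to 4 (valence 4) → 0 H
  atom 8: N, bond orders sum to 3 (valence 3) → 0 H
Total hydrogens: 10.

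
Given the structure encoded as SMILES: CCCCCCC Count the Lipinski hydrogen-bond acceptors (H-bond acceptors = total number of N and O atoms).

0

N atoms: 0; O atoms: 0.
Lipinski HBA = 0 + 0 = 0.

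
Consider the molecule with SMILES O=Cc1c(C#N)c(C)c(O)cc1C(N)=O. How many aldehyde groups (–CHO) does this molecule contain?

1

The aldehyde motif appears at heavy-atom position 2 in the SMILES.
Other groups present: 1 amide, 1 hydroxyl, 1 nitrile.
Aldehyde count: 1.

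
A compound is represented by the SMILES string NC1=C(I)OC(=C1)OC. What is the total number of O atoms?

2

Scan the SMILES for O atoms (remember two-letter symbols like Cl and Br are single atoms).
Oxygen count: 2.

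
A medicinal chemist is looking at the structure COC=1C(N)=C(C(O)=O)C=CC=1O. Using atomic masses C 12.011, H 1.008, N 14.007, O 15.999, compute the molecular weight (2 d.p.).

First, the molecular formula is C8H9NO4 (counting implicit H from valence).
  C: 8 × 12.011 = 96.088
  H: 9 × 1.008 = 9.072
  N: 1 × 14.007 = 14.007
  O: 4 × 15.999 = 63.996
Sum: 8×12.011 + 9×1.008 + 1×14.007 + 4×15.999 = 183.163 → 183.16 g/mol.

183.16 g/mol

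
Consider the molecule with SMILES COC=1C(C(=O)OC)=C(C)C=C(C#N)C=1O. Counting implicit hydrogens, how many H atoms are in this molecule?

11

Walk through each heavy atom and fill implicit hydrogens from standard valence (C 4, N 3, O 2, S 2, halogen 1):
  atom 1: C, bond orders sum to 1 (valence 4) → 3 H
  atom 2: O, bond orders sum to 2 (valence 2) → 0 H
  atom 3: C, bond orders sum to 4 (valence 4) → 0 H
  atom 4: C, bond orders sum to 4 (valence 4) → 0 H
  atom 5: C, bond orders sum to 4 (valence 4) → 0 H
  atom 6: O, bond orders sum to 2 (valence 2) → 0 H
  atom 7: O, bond orders sum to 2 (valence 2) → 0 H
  atom 8: C, bond orders sum to 1 (valence 4) → 3 H
  atom 9: C, bond orders sum to 4 (valence 4) → 0 H
  atom 10: C, bond orders sum to 1 (valence 4) → 3 H
  atom 11: C, bond orders sum to 3 (valence 4) → 1 H
  atom 12: C, bond orders sum to 4 (valence 4) → 0 H
  atom 13: C, bond orders sum to 4 (valence 4) → 0 H
  atom 14: N, bond orders sum to 3 (valence 3) → 0 H
  atom 15: C, bond orders sum to 4 (valence 4) → 0 H
  atom 16: O, bond orders sum to 1 (valence 2) → 1 H
Total hydrogens: 11.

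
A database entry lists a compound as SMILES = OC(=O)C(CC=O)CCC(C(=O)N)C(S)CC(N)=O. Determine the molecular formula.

Walk through each heavy atom and fill implicit hydrogens from standard valence (C 4, N 3, O 2, S 2, halogen 1):
  atom 1: O, bond orders sum to 1 (valence 2) → 1 H
  atom 2: C, bond orders sum to 4 (valence 4) → 0 H
  atom 3: O, bond orders sum to 2 (valence 2) → 0 H
  atom 4: C, bond orders sum to 3 (valence 4) → 1 H
  atom 5: C, bond orders sum to 2 (valence 4) → 2 H
  atom 6: C, bond orders sum to 3 (valence 4) → 1 H
  atom 7: O, bond orders sum to 2 (valence 2) → 0 H
  atom 8: C, bond orders sum to 2 (valence 4) → 2 H
  atom 9: C, bond orders sum to 2 (valence 4) → 2 H
  atom 10: C, bond orders sum to 3 (valence 4) → 1 H
  atom 11: C, bond orders sum to 4 (valence 4) → 0 H
  atom 12: O, bond orders sum to 2 (valence 2) → 0 H
  atom 13: N, bond orders sum to 1 (valence 3) → 2 H
  atom 14: C, bond orders sum to 3 (valence 4) → 1 H
  atom 15: S, bond orders sum to 1 (valence 2) → 1 H
  atom 16: C, bond orders sum to 2 (valence 4) → 2 H
  atom 17: C, bond orders sum to 4 (valence 4) → 0 H
  atom 18: N, bond orders sum to 1 (valence 3) → 2 H
  atom 19: O, bond orders sum to 2 (valence 2) → 0 H
Totals → C:11, H:18, N:2, O:5, S:1.

C11H18N2O5S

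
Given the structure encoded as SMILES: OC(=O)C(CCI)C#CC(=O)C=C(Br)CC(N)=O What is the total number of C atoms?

Count every carbon token in the SMILES (each C, including those in ring-closure positions and inside branches).
Carbon count: 11.

11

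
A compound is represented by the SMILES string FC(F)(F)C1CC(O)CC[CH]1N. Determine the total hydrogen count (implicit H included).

Walk through each heavy atom and fill implicit hydrogens from standard valence (C 4, N 3, O 2, S 2, halogen 1):
  atom 1: F (halogen, monovalent) → 0 H
  atom 2: C, bond orders sum to 4 (valence 4) → 0 H
  atom 3: F (halogen, monovalent) → 0 H
  atom 4: F (halogen, monovalent) → 0 H
  atom 5: C, bond orders sum to 3 (valence 4) → 1 H
  atom 6: C, bond orders sum to 2 (valence 4) → 2 H
  atom 7: C, bond orders sum to 3 (valence 4) → 1 H
  atom 8: O, bond orders sum to 1 (valence 2) → 1 H
  atom 9: C, bond orders sum to 2 (valence 4) → 2 H
  atom 10: C, bond orders sum to 2 (valence 4) → 2 H
  atom 11: C with explicit H count 1
  atom 12: N, bond orders sum to 1 (valence 3) → 2 H
Total hydrogens: 12.

12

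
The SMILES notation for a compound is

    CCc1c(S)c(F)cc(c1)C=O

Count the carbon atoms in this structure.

Count every carbon token in the SMILES (each C, including those in ring-closure positions and inside branches).
Carbon count: 9.

9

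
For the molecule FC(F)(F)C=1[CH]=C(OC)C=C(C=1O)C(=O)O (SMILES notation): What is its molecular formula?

Walk through each heavy atom and fill implicit hydrogens from standard valence (C 4, N 3, O 2, S 2, halogen 1):
  atom 1: F (halogen, monovalent) → 0 H
  atom 2: C, bond orders sum to 4 (valence 4) → 0 H
  atom 3: F (halogen, monovalent) → 0 H
  atom 4: F (halogen, monovalent) → 0 H
  atom 5: C, bond orders sum to 4 (valence 4) → 0 H
  atom 6: C with explicit H count 1
  atom 7: C, bond orders sum to 4 (valence 4) → 0 H
  atom 8: O, bond orders sum to 2 (valence 2) → 0 H
  atom 9: C, bond orders sum to 1 (valence 4) → 3 H
  atom 10: C, bond orders sum to 3 (valence 4) → 1 H
  atom 11: C, bond orders sum to 4 (valence 4) → 0 H
  atom 12: C, bond orders sum to 4 (valence 4) → 0 H
  atom 13: O, bond orders sum to 1 (valence 2) → 1 H
  atom 14: C, bond orders sum to 4 (valence 4) → 0 H
  atom 15: O, bond orders sum to 2 (valence 2) → 0 H
  atom 16: O, bond orders sum to 1 (valence 2) → 1 H
Totals → C:9, H:7, F:3, O:4.
In Hill order: C9H7F3O4.

C9H7F3O4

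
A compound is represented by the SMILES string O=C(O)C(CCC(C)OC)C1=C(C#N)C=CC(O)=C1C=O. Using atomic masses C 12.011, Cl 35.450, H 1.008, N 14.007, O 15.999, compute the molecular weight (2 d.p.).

291.30 g/mol

First, the molecular formula is C15H17NO5 (counting implicit H from valence).
  C: 15 × 12.011 = 180.165
  H: 17 × 1.008 = 17.136
  N: 1 × 14.007 = 14.007
  O: 5 × 15.999 = 79.995
Sum: 15×12.011 + 17×1.008 + 1×14.007 + 5×15.999 = 291.303 → 291.30 g/mol.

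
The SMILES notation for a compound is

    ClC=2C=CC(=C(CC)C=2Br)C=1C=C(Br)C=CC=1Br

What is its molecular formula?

C14H10Br3Cl

Walk through each heavy atom and fill implicit hydrogens from standard valence (C 4, N 3, O 2, S 2, halogen 1):
  atom 1: Cl (halogen, monovalent) → 0 H
  atom 2: C, bond orders sum to 4 (valence 4) → 0 H
  atom 3: C, bond orders sum to 3 (valence 4) → 1 H
  atom 4: C, bond orders sum to 3 (valence 4) → 1 H
  atom 5: C, bond orders sum to 4 (valence 4) → 0 H
  atom 6: C, bond orders sum to 4 (valence 4) → 0 H
  atom 7: C, bond orders sum to 2 (valence 4) → 2 H
  atom 8: C, bond orders sum to 1 (valence 4) → 3 H
  atom 9: C, bond orders sum to 4 (valence 4) → 0 H
  atom 10: Br (halogen, monovalent) → 0 H
  atom 11: C, bond orders sum to 4 (valence 4) → 0 H
  atom 12: C, bond orders sum to 3 (valence 4) → 1 H
  atom 13: C, bond orders sum to 4 (valence 4) → 0 H
  atom 14: Br (halogen, monovalent) → 0 H
  atom 15: C, bond orders sum to 3 (valence 4) → 1 H
  atom 16: C, bond orders sum to 3 (valence 4) → 1 H
  atom 17: C, bond orders sum to 4 (valence 4) → 0 H
  atom 18: Br (halogen, monovalent) → 0 H
Totals → C:14, H:10, Br:3, Cl:1.
In Hill order: C14H10Br3Cl.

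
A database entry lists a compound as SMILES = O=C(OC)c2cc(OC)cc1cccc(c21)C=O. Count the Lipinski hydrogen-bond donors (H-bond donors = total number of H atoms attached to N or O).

0

Donors: find every N or O and count the H atoms it carries.
  atom 1 (O): bond orders sum to 2 → 0 H
  atom 3 (O): bond orders sum to 2 → 0 H
  atom 8 (O): bond orders sum to 2 → 0 H
  atom 18 (O): bond orders sum to 2 → 0 H
Lipinski HBD = 0.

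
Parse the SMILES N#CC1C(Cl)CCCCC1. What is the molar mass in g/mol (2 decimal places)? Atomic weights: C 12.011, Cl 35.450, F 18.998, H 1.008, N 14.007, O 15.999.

157.64 g/mol

First, the molecular formula is C8H12ClN (counting implicit H from valence).
  C: 8 × 12.011 = 96.088
  Cl: 1 × 35.450 = 35.450
  H: 12 × 1.008 = 12.096
  N: 1 × 14.007 = 14.007
Sum: 8×12.011 + 1×35.450 + 12×1.008 + 1×14.007 = 157.641 → 157.64 g/mol.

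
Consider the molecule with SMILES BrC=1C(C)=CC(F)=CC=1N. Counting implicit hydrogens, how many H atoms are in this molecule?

7

Walk through each heavy atom and fill implicit hydrogens from standard valence (C 4, N 3, O 2, S 2, halogen 1):
  atom 1: Br (halogen, monovalent) → 0 H
  atom 2: C, bond orders sum to 4 (valence 4) → 0 H
  atom 3: C, bond orders sum to 4 (valence 4) → 0 H
  atom 4: C, bond orders sum to 1 (valence 4) → 3 H
  atom 5: C, bond orders sum to 3 (valence 4) → 1 H
  atom 6: C, bond orders sum to 4 (valence 4) → 0 H
  atom 7: F (halogen, monovalent) → 0 H
  atom 8: C, bond orders sum to 3 (valence 4) → 1 H
  atom 9: C, bond orders sum to 4 (valence 4) → 0 H
  atom 10: N, bond orders sum to 1 (valence 3) → 2 H
Total hydrogens: 7.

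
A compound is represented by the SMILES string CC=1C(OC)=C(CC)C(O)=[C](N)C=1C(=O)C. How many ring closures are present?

In SMILES, each pair of matching ring-closure digits denotes one ring-closing bond; the number of such bonds equals the number of independent rings.
Ring-closure bonds here: 1.

1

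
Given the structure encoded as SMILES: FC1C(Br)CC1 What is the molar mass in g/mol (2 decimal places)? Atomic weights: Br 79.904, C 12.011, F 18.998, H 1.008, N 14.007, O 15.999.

First, the molecular formula is C4H6BrF (counting implicit H from valence).
  Br: 1 × 79.904 = 79.904
  C: 4 × 12.011 = 48.044
  F: 1 × 18.998 = 18.998
  H: 6 × 1.008 = 6.048
Sum: 1×79.904 + 4×12.011 + 1×18.998 + 6×1.008 = 152.994 → 152.99 g/mol.

152.99 g/mol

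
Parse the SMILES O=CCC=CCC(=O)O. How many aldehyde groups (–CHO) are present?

The aldehyde motif appears at heavy-atom position 2 in the SMILES.
Other groups present: 1 alkene, 1 carboxylic acid.
Aldehyde count: 1.

1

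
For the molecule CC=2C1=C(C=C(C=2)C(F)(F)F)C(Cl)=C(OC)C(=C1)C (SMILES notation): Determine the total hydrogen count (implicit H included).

12

Walk through each heavy atom and fill implicit hydrogens from standard valence (C 4, N 3, O 2, S 2, halogen 1):
  atom 1: C, bond orders sum to 1 (valence 4) → 3 H
  atom 2: C, bond orders sum to 4 (valence 4) → 0 H
  atom 3: C, bond orders sum to 4 (valence 4) → 0 H
  atom 4: C, bond orders sum to 4 (valence 4) → 0 H
  atom 5: C, bond orders sum to 3 (valence 4) → 1 H
  atom 6: C, bond orders sum to 4 (valence 4) → 0 H
  atom 7: C, bond orders sum to 3 (valence 4) → 1 H
  atom 8: C, bond orders sum to 4 (valence 4) → 0 H
  atom 9: F (halogen, monovalent) → 0 H
  atom 10: F (halogen, monovalent) → 0 H
  atom 11: F (halogen, monovalent) → 0 H
  atom 12: C, bond orders sum to 4 (valence 4) → 0 H
  atom 13: Cl (halogen, monovalent) → 0 H
  atom 14: C, bond orders sum to 4 (valence 4) → 0 H
  atom 15: O, bond orders sum to 2 (valence 2) → 0 H
  atom 16: C, bond orders sum to 1 (valence 4) → 3 H
  atom 17: C, bond orders sum to 4 (valence 4) → 0 H
  atom 18: C, bond orders sum to 3 (valence 4) → 1 H
  atom 19: C, bond orders sum to 1 (valence 4) → 3 H
Total hydrogens: 12.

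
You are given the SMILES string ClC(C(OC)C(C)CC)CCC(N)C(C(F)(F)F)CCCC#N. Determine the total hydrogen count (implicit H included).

Walk through each heavy atom and fill implicit hydrogens from standard valence (C 4, N 3, O 2, S 2, halogen 1):
  atom 1: Cl (halogen, monovalent) → 0 H
  atom 2: C, bond orders sum to 3 (valence 4) → 1 H
  atom 3: C, bond orders sum to 3 (valence 4) → 1 H
  atom 4: O, bond orders sum to 2 (valence 2) → 0 H
  atom 5: C, bond orders sum to 1 (valence 4) → 3 H
  atom 6: C, bond orders sum to 3 (valence 4) → 1 H
  atom 7: C, bond orders sum to 1 (valence 4) → 3 H
  atom 8: C, bond orders sum to 2 (valence 4) → 2 H
  atom 9: C, bond orders sum to 1 (valence 4) → 3 H
  atom 10: C, bond orders sum to 2 (valence 4) → 2 H
  atom 11: C, bond orders sum to 2 (valence 4) → 2 H
  atom 12: C, bond orders sum to 3 (valence 4) → 1 H
  atom 13: N, bond orders sum to 1 (valence 3) → 2 H
  atom 14: C, bond orders sum to 3 (valence 4) → 1 H
  atom 15: C, bond orders sum to 4 (valence 4) → 0 H
  atom 16: F (halogen, monovalent) → 0 H
  atom 17: F (halogen, monovalent) → 0 H
  atom 18: F (halogen, monovalent) → 0 H
  atom 19: C, bond orders sum to 2 (valence 4) → 2 H
  atom 20: C, bond orders sum to 2 (valence 4) → 2 H
  atom 21: C, bond orders sum to 2 (valence 4) → 2 H
  atom 22: C, bond orders sum to 4 (valence 4) → 0 H
  atom 23: N, bond orders sum to 3 (valence 3) → 0 H
Total hydrogens: 28.

28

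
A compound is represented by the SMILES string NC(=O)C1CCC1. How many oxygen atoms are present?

Scan the SMILES for O atoms (remember two-letter symbols like Cl and Br are single atoms).
Oxygen count: 1.

1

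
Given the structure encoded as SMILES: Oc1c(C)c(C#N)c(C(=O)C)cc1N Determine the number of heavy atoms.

14

Every atom symbol written in the SMILES (organic subset) is one heavy atom; implicit H are not written.
Heavy atoms by element → C:10, N:2, O:2.
Total: 14.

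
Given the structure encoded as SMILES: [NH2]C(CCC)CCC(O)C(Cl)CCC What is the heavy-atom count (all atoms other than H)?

14

Every atom symbol written in the SMILES (organic subset) is one heavy atom; implicit H are not written.
Heavy atoms by element → C:11, Cl:1, N:1, O:1.
Total: 14.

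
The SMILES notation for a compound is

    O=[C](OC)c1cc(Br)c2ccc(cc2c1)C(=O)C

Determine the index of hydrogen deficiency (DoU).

Molecular formula: C14H11BrO3.
DoU = (2C + 2 + N − H − X) / 2, where X is the halogen count and O/S are ignored.
    = (2·14 + 2 + 0 − 11 − 1) / 2 = 18 / 2 = 9.

9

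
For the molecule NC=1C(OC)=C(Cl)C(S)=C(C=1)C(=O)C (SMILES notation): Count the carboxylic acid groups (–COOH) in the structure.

Scan the SMILES for the carboxylic acid motif — none present.
Groups that are present: 1 ether, 1 ketone, 1 primary amine, 1 thiol.

0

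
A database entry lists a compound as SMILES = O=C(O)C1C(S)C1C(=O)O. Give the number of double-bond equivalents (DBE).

3

Molecular formula: C5H6O4S.
DoU = (2C + 2 + N − H − X) / 2, where X is the halogen count and O/S are ignored.
    = (2·5 + 2 + 0 − 6 − 0) / 2 = 6 / 2 = 3.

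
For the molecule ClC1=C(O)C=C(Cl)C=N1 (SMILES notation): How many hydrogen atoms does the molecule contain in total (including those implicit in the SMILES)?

3

Walk through each heavy atom and fill implicit hydrogens from standard valence (C 4, N 3, O 2, S 2, halogen 1):
  atom 1: Cl (halogen, monovalent) → 0 H
  atom 2: C, bond orders sum to 4 (valence 4) → 0 H
  atom 3: C, bond orders sum to 4 (valence 4) → 0 H
  atom 4: O, bond orders sum to 1 (valence 2) → 1 H
  atom 5: C, bond orders sum to 3 (valence 4) → 1 H
  atom 6: C, bond orders sum to 4 (valence 4) → 0 H
  atom 7: Cl (halogen, monovalent) → 0 H
  atom 8: C, bond orders sum to 3 (valence 4) → 1 H
  atom 9: N, bond orders sum to 3 (valence 3) → 0 H
Total hydrogens: 3.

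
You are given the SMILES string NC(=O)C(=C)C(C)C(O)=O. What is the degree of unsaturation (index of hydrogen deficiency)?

3

Degree of unsaturation = (number of rings) + (number of π bonds).
Ring closures in the SMILES: 0.
π bonds: 3 double bonds (each 1 DoU) → 3 DoU from unsaturation.
Total DoU = 0 + 3 = 3.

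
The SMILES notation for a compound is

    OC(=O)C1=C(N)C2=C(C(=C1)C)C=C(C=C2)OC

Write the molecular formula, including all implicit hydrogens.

Walk through each heavy atom and fill implicit hydrogens from standard valence (C 4, N 3, O 2, S 2, halogen 1):
  atom 1: O, bond orders sum to 1 (valence 2) → 1 H
  atom 2: C, bond orders sum to 4 (valence 4) → 0 H
  atom 3: O, bond orders sum to 2 (valence 2) → 0 H
  atom 4: C, bond orders sum to 4 (valence 4) → 0 H
  atom 5: C, bond orders sum to 4 (valence 4) → 0 H
  atom 6: N, bond orders sum to 1 (valence 3) → 2 H
  atom 7: C, bond orders sum to 4 (valence 4) → 0 H
  atom 8: C, bond orders sum to 4 (valence 4) → 0 H
  atom 9: C, bond orders sum to 4 (valence 4) → 0 H
  atom 10: C, bond orders sum to 3 (valence 4) → 1 H
  atom 11: C, bond orders sum to 1 (valence 4) → 3 H
  atom 12: C, bond orders sum to 3 (valence 4) → 1 H
  atom 13: C, bond orders sum to 4 (valence 4) → 0 H
  atom 14: C, bond orders sum to 3 (valence 4) → 1 H
  atom 15: C, bond orders sum to 3 (valence 4) → 1 H
  atom 16: O, bond orders sum to 2 (valence 2) → 0 H
  atom 17: C, bond orders sum to 1 (valence 4) → 3 H
Totals → C:13, H:13, N:1, O:3.

C13H13NO3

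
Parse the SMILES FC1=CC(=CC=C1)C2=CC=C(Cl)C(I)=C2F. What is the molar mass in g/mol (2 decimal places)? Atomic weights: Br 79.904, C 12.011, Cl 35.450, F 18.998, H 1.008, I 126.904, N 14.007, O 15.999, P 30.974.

350.53 g/mol

First, the molecular formula is C12H6ClF2I (counting implicit H from valence).
  C: 12 × 12.011 = 144.132
  Cl: 1 × 35.450 = 35.450
  F: 2 × 18.998 = 37.996
  H: 6 × 1.008 = 6.048
  I: 1 × 126.904 = 126.904
Sum: 12×12.011 + 1×35.450 + 2×18.998 + 6×1.008 + 1×126.904 = 350.530 → 350.53 g/mol.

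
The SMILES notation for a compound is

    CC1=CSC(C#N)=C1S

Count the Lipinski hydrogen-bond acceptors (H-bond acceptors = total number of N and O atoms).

N atoms: 1; O atoms: 0.
Lipinski HBA = 1 + 0 = 1.

1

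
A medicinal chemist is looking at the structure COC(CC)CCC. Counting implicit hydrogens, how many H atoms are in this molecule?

Walk through each heavy atom and fill implicit hydrogens from standard valence (C 4, N 3, O 2, S 2, halogen 1):
  atom 1: C, bond orders sum to 1 (valence 4) → 3 H
  atom 2: O, bond orders sum to 2 (valence 2) → 0 H
  atom 3: C, bond orders sum to 3 (valence 4) → 1 H
  atom 4: C, bond orders sum to 2 (valence 4) → 2 H
  atom 5: C, bond orders sum to 1 (valence 4) → 3 H
  atom 6: C, bond orders sum to 2 (valence 4) → 2 H
  atom 7: C, bond orders sum to 2 (valence 4) → 2 H
  atom 8: C, bond orders sum to 1 (valence 4) → 3 H
Total hydrogens: 16.

16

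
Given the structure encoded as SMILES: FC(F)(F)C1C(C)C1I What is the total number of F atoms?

3

Scan the SMILES for F atoms (remember two-letter symbols like Cl and Br are single atoms).
Fluorine count: 3.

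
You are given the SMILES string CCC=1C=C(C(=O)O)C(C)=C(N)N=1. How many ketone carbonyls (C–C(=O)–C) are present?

Scan the SMILES for the ketone motif — none present.
Groups that are present: 1 carboxylic acid, 1 primary amine.

0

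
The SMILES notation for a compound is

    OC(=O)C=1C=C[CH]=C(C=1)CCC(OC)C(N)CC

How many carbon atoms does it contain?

14

Count every carbon token in the SMILES (each C, including those in ring-closure positions and inside branches).
Carbon count: 14.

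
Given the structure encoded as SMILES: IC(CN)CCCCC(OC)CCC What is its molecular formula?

Walk through each heavy atom and fill implicit hydrogens from standard valence (C 4, N 3, O 2, S 2, halogen 1):
  atom 1: I (halogen, monovalent) → 0 H
  atom 2: C, bond orders sum to 3 (valence 4) → 1 H
  atom 3: C, bond orders sum to 2 (valence 4) → 2 H
  atom 4: N, bond orders sum to 1 (valence 3) → 2 H
  atom 5: C, bond orders sum to 2 (valence 4) → 2 H
  atom 6: C, bond orders sum to 2 (valence 4) → 2 H
  atom 7: C, bond orders sum to 2 (valence 4) → 2 H
  atom 8: C, bond orders sum to 2 (valence 4) → 2 H
  atom 9: C, bond orders sum to 3 (valence 4) → 1 H
  atom 10: O, bond orders sum to 2 (valence 2) → 0 H
  atom 11: C, bond orders sum to 1 (valence 4) → 3 H
  atom 12: C, bond orders sum to 2 (valence 4) → 2 H
  atom 13: C, bond orders sum to 2 (valence 4) → 2 H
  atom 14: C, bond orders sum to 1 (valence 4) → 3 H
Totals → C:11, H:24, I:1, N:1, O:1.
In Hill order: C11H24INO.

C11H24INO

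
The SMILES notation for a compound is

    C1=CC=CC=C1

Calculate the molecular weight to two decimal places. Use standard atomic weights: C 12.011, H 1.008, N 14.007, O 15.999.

78.11 g/mol

First, the molecular formula is C6H6 (counting implicit H from valence).
  C: 6 × 12.011 = 72.066
  H: 6 × 1.008 = 6.048
Sum: 6×12.011 + 6×1.008 = 78.114 → 78.11 g/mol.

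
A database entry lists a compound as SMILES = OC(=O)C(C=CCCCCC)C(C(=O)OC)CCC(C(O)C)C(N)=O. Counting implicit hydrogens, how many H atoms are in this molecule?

Walk through each heavy atom and fill implicit hydrogens from standard valence (C 4, N 3, O 2, S 2, halogen 1):
  atom 1: O, bond orders sum to 1 (valence 2) → 1 H
  atom 2: C, bond orders sum to 4 (valence 4) → 0 H
  atom 3: O, bond orders sum to 2 (valence 2) → 0 H
  atom 4: C, bond orders sum to 3 (valence 4) → 1 H
  atom 5: C, bond orders sum to 3 (valence 4) → 1 H
  atom 6: C, bond orders sum to 3 (valence 4) → 1 H
  atom 7: C, bond orders sum to 2 (valence 4) → 2 H
  atom 8: C, bond orders sum to 2 (valence 4) → 2 H
  atom 9: C, bond orders sum to 2 (valence 4) → 2 H
  atom 10: C, bond orders sum to 2 (valence 4) → 2 H
  atom 11: C, bond orders sum to 1 (valence 4) → 3 H
  atom 12: C, bond orders sum to 3 (valence 4) → 1 H
  atom 13: C, bond orders sum to 4 (valence 4) → 0 H
  atom 14: O, bond orders sum to 2 (valence 2) → 0 H
  atom 15: O, bond orders sum to 2 (valence 2) → 0 H
  atom 16: C, bond orders sum to 1 (valence 4) → 3 H
  atom 17: C, bond orders sum to 2 (valence 4) → 2 H
  atom 18: C, bond orders sum to 2 (valence 4) → 2 H
  atom 19: C, bond orders sum to 3 (valence 4) → 1 H
  atom 20: C, bond orders sum to 3 (valence 4) → 1 H
  atom 21: O, bond orders sum to 1 (valence 2) → 1 H
  atom 22: C, bond orders sum to 1 (valence 4) → 3 H
  atom 23: C, bond orders sum to 4 (valence 4) → 0 H
  atom 24: N, bond orders sum to 1 (valence 3) → 2 H
  atom 25: O, bond orders sum to 2 (valence 2) → 0 H
Total hydrogens: 31.

31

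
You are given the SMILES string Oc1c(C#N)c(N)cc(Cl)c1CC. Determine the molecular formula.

Walk through each heavy atom and fill implicit hydrogens from standard valence (C 4, N 3, O 2, S 2, halogen 1); for lowercase aromatic atoms, an aromatic c carries 1 H when it has two neighbours and 0 H with three, and aromatic n carries 0 H:
  atom 1: O, bond orders sum to 1 (valence 2) → 1 H
  atom 2: aromatic c, 3 neighbours → 0 H
  atom 3: aromatic c, 3 neighbours → 0 H
  atom 4: C, bond orders sum to 4 (valence 4) → 0 H
  atom 5: N, bond orders sum to 3 (valence 3) → 0 H
  atom 6: aromatic c, 3 neighbours → 0 H
  atom 7: N, bond orders sum to 1 (valence 3) → 2 H
  atom 8: aromatic c, 2 neighbours → 1 H
  atom 9: aromatic c, 3 neighbours → 0 H
  atom 10: Cl (halogen, monovalent) → 0 H
  atom 11: aromatic c, 3 neighbours → 0 H
  atom 12: C, bond orders sum to 2 (valence 4) → 2 H
  atom 13: C, bond orders sum to 1 (valence 4) → 3 H
Totals → C:9, H:9, Cl:1, N:2, O:1.

C9H9ClN2O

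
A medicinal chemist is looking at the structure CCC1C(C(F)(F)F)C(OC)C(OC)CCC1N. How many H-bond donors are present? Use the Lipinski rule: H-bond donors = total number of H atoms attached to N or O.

Donors: find every N or O and count the H atoms it carries.
  atom 10 (O): bond orders sum to 2 → 0 H
  atom 13 (O): bond orders sum to 2 → 0 H
  atom 18 (N): bond orders sum to 1 → 2 H
Lipinski HBD = 2.

2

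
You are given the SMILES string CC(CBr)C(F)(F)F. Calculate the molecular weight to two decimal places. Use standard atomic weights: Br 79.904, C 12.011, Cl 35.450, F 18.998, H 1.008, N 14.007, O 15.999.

190.99 g/mol

First, the molecular formula is C4H6BrF3 (counting implicit H from valence).
  Br: 1 × 79.904 = 79.904
  C: 4 × 12.011 = 48.044
  F: 3 × 18.998 = 56.994
  H: 6 × 1.008 = 6.048
Sum: 1×79.904 + 4×12.011 + 3×18.998 + 6×1.008 = 190.990 → 190.99 g/mol.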